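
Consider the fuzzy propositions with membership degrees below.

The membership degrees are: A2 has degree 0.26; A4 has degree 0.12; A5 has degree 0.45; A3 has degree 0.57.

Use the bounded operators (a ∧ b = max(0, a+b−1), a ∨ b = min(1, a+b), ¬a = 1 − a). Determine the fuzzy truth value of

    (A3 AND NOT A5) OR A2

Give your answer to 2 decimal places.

0.38

NOT A5 = 1 − 0.45 = 0.55
A3 AND NOT A5 = max(0, a+b−1) on (0.57, 0.55) = 0.12
(A3 AND NOT A5) OR A2 = min(1, a+b) on (0.12, 0.26) = 0.38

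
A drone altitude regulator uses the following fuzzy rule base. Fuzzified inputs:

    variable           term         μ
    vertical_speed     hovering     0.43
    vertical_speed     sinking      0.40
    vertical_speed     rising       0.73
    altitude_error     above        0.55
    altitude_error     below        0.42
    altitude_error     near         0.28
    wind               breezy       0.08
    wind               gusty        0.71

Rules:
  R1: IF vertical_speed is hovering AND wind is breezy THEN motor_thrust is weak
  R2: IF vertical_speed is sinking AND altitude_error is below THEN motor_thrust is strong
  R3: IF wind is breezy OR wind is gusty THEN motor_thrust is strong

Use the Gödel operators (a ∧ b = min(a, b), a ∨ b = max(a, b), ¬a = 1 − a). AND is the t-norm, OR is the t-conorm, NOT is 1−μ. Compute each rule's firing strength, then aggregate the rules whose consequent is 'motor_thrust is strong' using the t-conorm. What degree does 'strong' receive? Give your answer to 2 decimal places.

0.71

R1: hovering=0.43, breezy=0.08; AND[min(a, b)] → w = 0.08
R2: sinking=0.40, below=0.42; AND[min(a, b)] → w = 0.40
R3: breezy=0.08, gusty=0.71; OR[max(a, b)] → w = 0.71
Rules with consequent 'strong': {R2, R3} → strengths 0.40, 0.71
Aggregate via t-conorm [max(a, b)]: 0.71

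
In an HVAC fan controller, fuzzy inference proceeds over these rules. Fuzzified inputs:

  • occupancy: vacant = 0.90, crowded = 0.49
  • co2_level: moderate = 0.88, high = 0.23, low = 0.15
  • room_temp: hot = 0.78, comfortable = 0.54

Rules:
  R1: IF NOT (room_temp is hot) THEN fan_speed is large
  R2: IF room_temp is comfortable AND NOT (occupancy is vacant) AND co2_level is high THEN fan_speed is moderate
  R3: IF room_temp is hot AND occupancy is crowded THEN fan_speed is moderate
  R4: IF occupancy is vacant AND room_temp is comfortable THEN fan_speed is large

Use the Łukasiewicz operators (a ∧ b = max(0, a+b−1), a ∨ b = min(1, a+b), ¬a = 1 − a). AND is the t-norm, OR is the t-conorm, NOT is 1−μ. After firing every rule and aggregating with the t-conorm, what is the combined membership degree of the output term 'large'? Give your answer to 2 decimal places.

0.66

R1: ¬hot=1−0.78=0.22 → w = 0.22
R2: comfortable=0.54, ¬vacant=1−0.90=0.10, high=0.23; AND[max(0, a+b−1)] → w = 0.00
R3: hot=0.78, crowded=0.49; AND[max(0, a+b−1)] → w = 0.27
R4: vacant=0.90, comfortable=0.54; AND[max(0, a+b−1)] → w = 0.44
Rules with consequent 'large': {R1, R4} → strengths 0.22, 0.44
Aggregate via t-conorm [min(1, a+b)]: 0.66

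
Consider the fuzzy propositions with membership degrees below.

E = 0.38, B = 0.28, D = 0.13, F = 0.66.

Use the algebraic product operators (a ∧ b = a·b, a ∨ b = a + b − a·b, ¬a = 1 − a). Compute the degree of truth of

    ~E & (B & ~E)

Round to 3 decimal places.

~E = 1 − 0.3800 = 0.6200
~E = 1 − 0.3800 = 0.6200
B & ~E = a·b on (0.2800, 0.6200) = 0.1736
~E & (B & ~E) = a·b on (0.6200, 0.1736) = 0.1076

0.108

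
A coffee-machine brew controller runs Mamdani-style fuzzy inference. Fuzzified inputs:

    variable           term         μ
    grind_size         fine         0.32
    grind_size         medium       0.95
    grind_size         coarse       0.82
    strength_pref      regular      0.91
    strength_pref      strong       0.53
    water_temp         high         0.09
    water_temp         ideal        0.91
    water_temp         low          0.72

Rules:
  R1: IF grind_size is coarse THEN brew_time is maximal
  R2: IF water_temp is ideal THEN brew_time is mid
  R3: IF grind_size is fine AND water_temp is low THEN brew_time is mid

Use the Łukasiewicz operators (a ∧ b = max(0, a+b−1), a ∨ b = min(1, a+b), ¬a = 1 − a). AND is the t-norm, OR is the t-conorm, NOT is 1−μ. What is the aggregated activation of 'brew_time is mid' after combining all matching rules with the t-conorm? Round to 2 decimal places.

R1: coarse=0.82 → w = 0.82
R2: ideal=0.91 → w = 0.91
R3: fine=0.32, low=0.72; AND[max(0, a+b−1)] → w = 0.04
Rules with consequent 'mid': {R2, R3} → strengths 0.91, 0.04
Aggregate via t-conorm [min(1, a+b)]: 0.95

0.95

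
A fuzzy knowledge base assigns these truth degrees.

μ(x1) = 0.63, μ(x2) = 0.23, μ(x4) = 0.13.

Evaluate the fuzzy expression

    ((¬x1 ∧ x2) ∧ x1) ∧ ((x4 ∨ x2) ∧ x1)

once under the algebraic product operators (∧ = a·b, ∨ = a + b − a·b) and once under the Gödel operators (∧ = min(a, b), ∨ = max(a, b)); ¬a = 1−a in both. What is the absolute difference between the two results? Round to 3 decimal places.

Under algebraic product:
  ¬x1 = 1 − 0.6300 = 0.3700
  ¬x1 ∧ x2 = a·b on (0.3700, 0.2300) = 0.0851
  (¬x1 ∧ x2) ∧ x1 = a·b on (0.0851, 0.6300) = 0.0536
  x4 ∨ x2 = a + b − a·b on (0.1300, 0.2300) = 0.3301
  (x4 ∨ x2) ∧ x1 = a·b on (0.3301, 0.6300) = 0.2080
  ((¬x1 ∧ x2) ∧ x1) ∧ ((x4 ∨ x2) ∧ x1) = a·b on (0.0536, 0.2080) = 0.0111
  → value = 0.0111
Under Gödel:
  ¬x1 = 1 − 0.63 = 0.37
  ¬x1 ∧ x2 = min(a, b) on (0.37, 0.23) = 0.23
  (¬x1 ∧ x2) ∧ x1 = min(a, b) on (0.23, 0.63) = 0.23
  x4 ∨ x2 = max(a, b) on (0.13, 0.23) = 0.23
  (x4 ∨ x2) ∧ x1 = min(a, b) on (0.23, 0.63) = 0.23
  ((¬x1 ∧ x2) ∧ x1) ∧ ((x4 ∨ x2) ∧ x1) = min(a, b) on (0.23, 0.23) = 0.23
  → value = 0.2300
|0.0111 − 0.2300| = 0.219

0.219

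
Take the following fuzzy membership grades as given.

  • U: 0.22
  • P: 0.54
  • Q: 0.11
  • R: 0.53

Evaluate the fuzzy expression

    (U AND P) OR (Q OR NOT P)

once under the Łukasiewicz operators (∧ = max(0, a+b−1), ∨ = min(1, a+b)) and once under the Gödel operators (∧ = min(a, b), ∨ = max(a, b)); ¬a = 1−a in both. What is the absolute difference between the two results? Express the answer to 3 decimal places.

Under Łukasiewicz:
  U AND P = max(0, a+b−1) on (0.22, 0.54) = 0.00
  NOT P = 1 − 0.54 = 0.46
  Q OR NOT P = min(1, a+b) on (0.11, 0.46) = 0.57
  (U AND P) OR (Q OR NOT P) = min(1, a+b) on (0.00, 0.57) = 0.57
  → value = 0.5700
Under Gödel:
  U AND P = min(a, b) on (0.22, 0.54) = 0.22
  NOT P = 1 − 0.54 = 0.46
  Q OR NOT P = max(a, b) on (0.11, 0.46) = 0.46
  (U AND P) OR (Q OR NOT P) = max(a, b) on (0.22, 0.46) = 0.46
  → value = 0.4600
|0.5700 − 0.4600| = 0.110

0.110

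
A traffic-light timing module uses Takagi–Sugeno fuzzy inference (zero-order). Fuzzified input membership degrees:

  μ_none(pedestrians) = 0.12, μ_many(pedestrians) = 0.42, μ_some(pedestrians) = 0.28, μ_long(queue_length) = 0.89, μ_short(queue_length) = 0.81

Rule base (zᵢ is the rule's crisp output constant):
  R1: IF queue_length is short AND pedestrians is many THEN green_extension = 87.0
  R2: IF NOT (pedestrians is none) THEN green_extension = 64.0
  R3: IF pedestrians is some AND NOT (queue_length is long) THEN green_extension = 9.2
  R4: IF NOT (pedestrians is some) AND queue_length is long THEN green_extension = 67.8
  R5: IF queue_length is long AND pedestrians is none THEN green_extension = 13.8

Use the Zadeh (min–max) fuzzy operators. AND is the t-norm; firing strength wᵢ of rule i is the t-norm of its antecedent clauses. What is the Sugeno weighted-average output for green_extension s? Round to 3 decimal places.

64.153

R1 (z=87.0): short=0.81, many=0.42; AND[min(a, b)] → w = 0.42
R2 (z=64.0): ¬none=1−0.12=0.88 → w = 0.88
R3 (z=9.2): some=0.28, ¬long=1−0.89=0.11; AND[min(a, b)] → w = 0.11
R4 (z=67.8): ¬some=1−0.28=0.72, long=0.89; AND[min(a, b)] → w = 0.72
R5 (z=13.8): long=0.89, none=0.12; AND[min(a, b)] → w = 0.12
Weighted average = (0.42·87.0 + 0.88·64.0 + 0.11·9.2 + 0.72·67.8 + 0.12·13.8) / (0.42 + 0.88 + 0.11 + 0.72 + 0.12)
  = 144.3440 / 2.2500 = 64.153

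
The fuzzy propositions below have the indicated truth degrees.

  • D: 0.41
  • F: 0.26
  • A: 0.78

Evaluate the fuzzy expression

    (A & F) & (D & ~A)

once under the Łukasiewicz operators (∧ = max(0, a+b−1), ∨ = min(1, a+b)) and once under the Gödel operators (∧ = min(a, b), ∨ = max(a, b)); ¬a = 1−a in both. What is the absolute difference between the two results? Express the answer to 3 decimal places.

0.220

Under Łukasiewicz:
  A & F = max(0, a+b−1) on (0.78, 0.26) = 0.04
  ~A = 1 − 0.78 = 0.22
  D & ~A = max(0, a+b−1) on (0.41, 0.22) = 0.00
  (A & F) & (D & ~A) = max(0, a+b−1) on (0.04, 0.00) = 0.00
  → value = 0.0000
Under Gödel:
  A & F = min(a, b) on (0.78, 0.26) = 0.26
  ~A = 1 − 0.78 = 0.22
  D & ~A = min(a, b) on (0.41, 0.22) = 0.22
  (A & F) & (D & ~A) = min(a, b) on (0.26, 0.22) = 0.22
  → value = 0.2200
|0.0000 − 0.2200| = 0.220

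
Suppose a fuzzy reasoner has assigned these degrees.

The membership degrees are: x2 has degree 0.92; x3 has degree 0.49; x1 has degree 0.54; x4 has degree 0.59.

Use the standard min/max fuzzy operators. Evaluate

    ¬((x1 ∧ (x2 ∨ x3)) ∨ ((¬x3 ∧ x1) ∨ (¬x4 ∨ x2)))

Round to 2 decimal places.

x2 ∨ x3 = max(a, b) on (0.92, 0.49) = 0.92
x1 ∧ (x2 ∨ x3) = min(a, b) on (0.54, 0.92) = 0.54
¬x3 = 1 − 0.49 = 0.51
¬x3 ∧ x1 = min(a, b) on (0.51, 0.54) = 0.51
¬x4 = 1 − 0.59 = 0.41
¬x4 ∨ x2 = max(a, b) on (0.41, 0.92) = 0.92
(¬x3 ∧ x1) ∨ (¬x4 ∨ x2) = max(a, b) on (0.51, 0.92) = 0.92
(x1 ∧ (x2 ∨ x3)) ∨ ((¬x3 ∧ x1) ∨ (¬x4 ∨ x2)) = max(a, b) on (0.54, 0.92) = 0.92
¬((x1 ∧ (x2 ∨ x3)) ∨ ((¬x3 ∧ x1) ∨ (¬x4 ∨ x2))) = 1 − 0.92 = 0.08

0.08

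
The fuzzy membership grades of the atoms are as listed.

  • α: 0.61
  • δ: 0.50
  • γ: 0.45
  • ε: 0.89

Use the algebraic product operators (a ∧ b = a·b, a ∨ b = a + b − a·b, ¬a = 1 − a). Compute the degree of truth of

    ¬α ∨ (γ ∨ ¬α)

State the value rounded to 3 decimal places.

¬α = 1 − 0.6100 = 0.3900
¬α = 1 − 0.6100 = 0.3900
γ ∨ ¬α = a + b − a·b on (0.4500, 0.3900) = 0.6645
¬α ∨ (γ ∨ ¬α) = a + b − a·b on (0.3900, 0.6645) = 0.7953

0.795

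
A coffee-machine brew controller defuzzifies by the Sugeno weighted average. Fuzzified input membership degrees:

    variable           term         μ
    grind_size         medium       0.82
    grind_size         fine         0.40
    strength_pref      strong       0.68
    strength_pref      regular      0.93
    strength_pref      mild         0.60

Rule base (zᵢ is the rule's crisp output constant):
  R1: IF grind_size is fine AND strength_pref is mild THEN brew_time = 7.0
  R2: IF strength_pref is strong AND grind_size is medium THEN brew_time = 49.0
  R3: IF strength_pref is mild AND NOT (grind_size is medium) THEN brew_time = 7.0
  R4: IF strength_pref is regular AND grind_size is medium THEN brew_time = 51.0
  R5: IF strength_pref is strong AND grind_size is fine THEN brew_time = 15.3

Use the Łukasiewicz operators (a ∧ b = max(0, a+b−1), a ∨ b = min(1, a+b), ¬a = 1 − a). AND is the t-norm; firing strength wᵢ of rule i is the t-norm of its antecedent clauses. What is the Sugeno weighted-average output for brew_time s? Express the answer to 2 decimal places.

R1 (z=7.0): fine=0.40, mild=0.60; AND[max(0, a+b−1)] → w = 0.00
R2 (z=49.0): strong=0.68, medium=0.82; AND[max(0, a+b−1)] → w = 0.50
R3 (z=7.0): mild=0.60, ¬medium=1−0.82=0.18; AND[max(0, a+b−1)] → w = 0.00
R4 (z=51.0): regular=0.93, medium=0.82; AND[max(0, a+b−1)] → w = 0.75
R5 (z=15.3): strong=0.68, fine=0.40; AND[max(0, a+b−1)] → w = 0.08
Weighted average = (0.00·7.0 + 0.50·49.0 + 0.00·7.0 + 0.75·51.0 + 0.08·15.3) / (0.00 + 0.50 + 0.00 + 0.75 + 0.08)
  = 63.9740 / 1.3300 = 48.10

48.10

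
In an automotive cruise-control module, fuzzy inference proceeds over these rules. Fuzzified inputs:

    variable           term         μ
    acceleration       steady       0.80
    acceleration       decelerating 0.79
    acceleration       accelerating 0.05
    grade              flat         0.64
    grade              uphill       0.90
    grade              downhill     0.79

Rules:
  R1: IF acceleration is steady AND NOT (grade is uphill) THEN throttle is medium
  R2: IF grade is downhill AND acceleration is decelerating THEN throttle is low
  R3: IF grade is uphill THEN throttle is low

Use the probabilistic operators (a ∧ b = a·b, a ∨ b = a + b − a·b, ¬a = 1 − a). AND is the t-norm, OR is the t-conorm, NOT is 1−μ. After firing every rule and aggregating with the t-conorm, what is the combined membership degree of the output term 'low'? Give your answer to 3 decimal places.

R1: steady=0.80, ¬uphill=1−0.90=0.10; AND[a·b] → w = 0.0800
R2: downhill=0.79, decelerating=0.79; AND[a·b] → w = 0.6241
R3: uphill=0.90 → w = 0.9000
Rules with consequent 'low': {R2, R3} → strengths 0.6241, 0.9000
Aggregate via t-conorm [a + b − a·b]: 0.9624

0.962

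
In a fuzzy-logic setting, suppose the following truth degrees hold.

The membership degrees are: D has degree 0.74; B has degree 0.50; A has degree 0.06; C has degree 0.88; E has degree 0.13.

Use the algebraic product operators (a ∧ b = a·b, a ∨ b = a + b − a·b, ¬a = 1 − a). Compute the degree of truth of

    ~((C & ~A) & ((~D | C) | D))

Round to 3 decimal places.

0.192

~A = 1 − 0.0600 = 0.9400
C & ~A = a·b on (0.8800, 0.9400) = 0.8272
~D = 1 − 0.7400 = 0.2600
~D | C = a + b − a·b on (0.2600, 0.8800) = 0.9112
(~D | C) | D = a + b − a·b on (0.9112, 0.7400) = 0.9769
(C & ~A) & ((~D | C) | D) = a·b on (0.8272, 0.9769) = 0.8081
~((C & ~A) & ((~D | C) | D)) = 1 − 0.8081 = 0.1919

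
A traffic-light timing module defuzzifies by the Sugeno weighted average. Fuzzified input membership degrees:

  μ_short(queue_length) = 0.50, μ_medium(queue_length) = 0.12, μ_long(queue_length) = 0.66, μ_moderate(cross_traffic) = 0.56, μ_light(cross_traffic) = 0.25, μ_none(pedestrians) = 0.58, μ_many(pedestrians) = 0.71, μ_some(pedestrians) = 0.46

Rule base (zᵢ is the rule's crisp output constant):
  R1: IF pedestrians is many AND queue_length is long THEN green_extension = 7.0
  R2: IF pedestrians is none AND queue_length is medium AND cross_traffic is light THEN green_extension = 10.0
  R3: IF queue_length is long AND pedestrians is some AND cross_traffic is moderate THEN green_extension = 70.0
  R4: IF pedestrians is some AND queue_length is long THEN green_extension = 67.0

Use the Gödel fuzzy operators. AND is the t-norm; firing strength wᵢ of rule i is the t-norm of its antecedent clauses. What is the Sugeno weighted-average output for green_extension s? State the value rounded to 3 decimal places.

40.494

R1 (z=7.0): many=0.71, long=0.66; AND[min(a, b)] → w = 0.66
R2 (z=10.0): none=0.58, medium=0.12, light=0.25; AND[min(a, b)] → w = 0.12
R3 (z=70.0): long=0.66, some=0.46, moderate=0.56; AND[min(a, b)] → w = 0.46
R4 (z=67.0): some=0.46, long=0.66; AND[min(a, b)] → w = 0.46
Weighted average = (0.66·7.0 + 0.12·10.0 + 0.46·70.0 + 0.46·67.0) / (0.66 + 0.12 + 0.46 + 0.46)
  = 68.8400 / 1.7000 = 40.494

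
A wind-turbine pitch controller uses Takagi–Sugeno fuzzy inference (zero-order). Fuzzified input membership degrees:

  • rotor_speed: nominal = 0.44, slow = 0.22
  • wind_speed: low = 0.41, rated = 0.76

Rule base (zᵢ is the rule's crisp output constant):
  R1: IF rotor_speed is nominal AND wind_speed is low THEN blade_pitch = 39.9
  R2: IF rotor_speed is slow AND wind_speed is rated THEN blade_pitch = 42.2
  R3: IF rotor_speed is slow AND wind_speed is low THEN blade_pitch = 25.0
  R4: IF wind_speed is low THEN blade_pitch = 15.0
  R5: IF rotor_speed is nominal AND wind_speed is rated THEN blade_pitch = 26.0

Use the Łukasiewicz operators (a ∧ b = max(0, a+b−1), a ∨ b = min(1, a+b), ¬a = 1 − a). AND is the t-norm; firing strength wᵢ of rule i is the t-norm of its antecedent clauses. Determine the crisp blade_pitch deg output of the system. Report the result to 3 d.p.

R1 (z=39.9): nominal=0.44, low=0.41; AND[max(0, a+b−1)] → w = 0.00
R2 (z=42.2): slow=0.22, rated=0.76; AND[max(0, a+b−1)] → w = 0.00
R3 (z=25.0): slow=0.22, low=0.41; AND[max(0, a+b−1)] → w = 0.00
R4 (z=15.0): low=0.41 → w = 0.41
R5 (z=26.0): nominal=0.44, rated=0.76; AND[max(0, a+b−1)] → w = 0.20
Weighted average = (0.00·39.9 + 0.00·42.2 + 0.00·25.0 + 0.41·15.0 + 0.20·26.0) / (0.00 + 0.00 + 0.00 + 0.41 + 0.20)
  = 11.3500 / 0.6100 = 18.607

18.607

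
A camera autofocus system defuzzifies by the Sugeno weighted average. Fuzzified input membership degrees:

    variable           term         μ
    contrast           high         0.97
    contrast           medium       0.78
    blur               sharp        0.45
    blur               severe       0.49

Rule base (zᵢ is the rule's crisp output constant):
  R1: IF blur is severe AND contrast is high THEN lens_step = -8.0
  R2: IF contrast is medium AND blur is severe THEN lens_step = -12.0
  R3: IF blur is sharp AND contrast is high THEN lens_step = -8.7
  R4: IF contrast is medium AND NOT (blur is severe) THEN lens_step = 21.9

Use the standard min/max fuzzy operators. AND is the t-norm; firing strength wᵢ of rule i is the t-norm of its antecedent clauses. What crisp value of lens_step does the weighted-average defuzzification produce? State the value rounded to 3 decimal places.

-1.312

R1 (z=-8.0): severe=0.49, high=0.97; AND[min(a, b)] → w = 0.49
R2 (z=-12.0): medium=0.78, severe=0.49; AND[min(a, b)] → w = 0.49
R3 (z=-8.7): sharp=0.45, high=0.97; AND[min(a, b)] → w = 0.45
R4 (z=21.9): medium=0.78, ¬severe=1−0.49=0.51; AND[min(a, b)] → w = 0.51
Weighted average = (0.49·-8.0 + 0.49·-12.0 + 0.45·-8.7 + 0.51·21.9) / (0.49 + 0.49 + 0.45 + 0.51)
  = -2.5460 / 1.9400 = -1.312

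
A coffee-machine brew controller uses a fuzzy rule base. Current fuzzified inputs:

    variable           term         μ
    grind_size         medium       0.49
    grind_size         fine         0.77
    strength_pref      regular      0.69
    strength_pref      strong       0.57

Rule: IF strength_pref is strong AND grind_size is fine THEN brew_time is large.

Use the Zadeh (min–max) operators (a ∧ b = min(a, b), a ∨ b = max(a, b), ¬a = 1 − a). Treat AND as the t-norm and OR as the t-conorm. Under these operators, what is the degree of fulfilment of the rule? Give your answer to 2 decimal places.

0.57

firing strength: strong=0.57, fine=0.77; AND[min(a, b)] → w = 0.57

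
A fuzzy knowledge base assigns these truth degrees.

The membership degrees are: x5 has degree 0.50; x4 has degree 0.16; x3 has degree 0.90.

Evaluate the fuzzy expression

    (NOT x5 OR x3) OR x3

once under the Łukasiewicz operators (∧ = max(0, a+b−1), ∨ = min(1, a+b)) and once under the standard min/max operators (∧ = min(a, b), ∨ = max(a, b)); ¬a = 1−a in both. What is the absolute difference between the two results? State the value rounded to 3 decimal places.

0.100

Under Łukasiewicz:
  NOT x5 = 1 − 0.50 = 0.50
  NOT x5 OR x3 = min(1, a+b) on (0.50, 0.90) = 1.00
  (NOT x5 OR x3) OR x3 = min(1, a+b) on (1.00, 0.90) = 1.00
  → value = 1.0000
Under standard min/max:
  NOT x5 = 1 − 0.50 = 0.50
  NOT x5 OR x3 = max(a, b) on (0.50, 0.90) = 0.90
  (NOT x5 OR x3) OR x3 = max(a, b) on (0.90, 0.90) = 0.90
  → value = 0.9000
|1.0000 − 0.9000| = 0.100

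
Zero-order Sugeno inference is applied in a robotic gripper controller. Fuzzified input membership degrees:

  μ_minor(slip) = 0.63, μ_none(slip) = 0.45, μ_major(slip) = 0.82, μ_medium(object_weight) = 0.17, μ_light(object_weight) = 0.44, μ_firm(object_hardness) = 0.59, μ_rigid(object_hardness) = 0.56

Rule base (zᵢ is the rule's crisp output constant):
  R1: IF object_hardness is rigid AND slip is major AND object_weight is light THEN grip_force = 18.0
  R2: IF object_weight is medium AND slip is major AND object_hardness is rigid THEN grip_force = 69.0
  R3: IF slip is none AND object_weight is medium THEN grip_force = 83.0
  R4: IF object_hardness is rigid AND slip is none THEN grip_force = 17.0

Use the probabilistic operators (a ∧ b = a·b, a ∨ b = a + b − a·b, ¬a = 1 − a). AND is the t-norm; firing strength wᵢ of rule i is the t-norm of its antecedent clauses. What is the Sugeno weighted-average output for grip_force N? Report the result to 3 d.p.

R1 (z=18.0): rigid=0.56, major=0.82, light=0.44; AND[a·b] → w = 0.2020
R2 (z=69.0): medium=0.17, major=0.82, rigid=0.56; AND[a·b] → w = 0.0781
R3 (z=83.0): none=0.45, medium=0.17; AND[a·b] → w = 0.0765
R4 (z=17.0): rigid=0.56, none=0.45; AND[a·b] → w = 0.2520
Weighted average = (0.2020·18.0 + 0.0781·69.0 + 0.0765·83.0 + 0.2520·17.0) / (0.2020 + 0.0781 + 0.0765 + 0.2520)
  = 19.6568 / 0.6086 = 32.298

32.298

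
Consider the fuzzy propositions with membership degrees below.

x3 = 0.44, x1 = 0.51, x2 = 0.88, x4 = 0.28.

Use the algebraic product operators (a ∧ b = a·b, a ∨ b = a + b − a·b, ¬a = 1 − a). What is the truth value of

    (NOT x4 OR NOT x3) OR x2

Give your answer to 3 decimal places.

0.985

NOT x4 = 1 − 0.2800 = 0.7200
NOT x3 = 1 − 0.4400 = 0.5600
NOT x4 OR NOT x3 = a + b − a·b on (0.7200, 0.5600) = 0.8768
(NOT x4 OR NOT x3) OR x2 = a + b − a·b on (0.8768, 0.8800) = 0.9852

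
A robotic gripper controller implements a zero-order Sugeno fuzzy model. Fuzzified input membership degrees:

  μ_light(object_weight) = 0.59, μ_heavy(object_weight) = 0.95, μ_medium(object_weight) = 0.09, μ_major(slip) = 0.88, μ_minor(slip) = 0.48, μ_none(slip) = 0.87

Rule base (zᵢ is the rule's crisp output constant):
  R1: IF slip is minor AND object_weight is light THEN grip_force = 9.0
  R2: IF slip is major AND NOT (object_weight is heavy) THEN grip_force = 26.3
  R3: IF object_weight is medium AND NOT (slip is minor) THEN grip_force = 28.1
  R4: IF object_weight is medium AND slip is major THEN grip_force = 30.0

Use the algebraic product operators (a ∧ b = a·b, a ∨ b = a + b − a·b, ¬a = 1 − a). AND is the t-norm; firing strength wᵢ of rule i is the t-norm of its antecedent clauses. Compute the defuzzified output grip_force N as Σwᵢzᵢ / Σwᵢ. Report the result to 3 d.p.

R1 (z=9.0): minor=0.48, light=0.59; AND[a·b] → w = 0.2832
R2 (z=26.3): major=0.88, ¬heavy=1−0.95=0.05; AND[a·b] → w = 0.0440
R3 (z=28.1): medium=0.09, ¬minor=1−0.48=0.52; AND[a·b] → w = 0.0468
R4 (z=30.0): medium=0.09, major=0.88; AND[a·b] → w = 0.0792
Weighted average = (0.2832·9.0 + 0.0440·26.3 + 0.0468·28.1 + 0.0792·30.0) / (0.2832 + 0.0440 + 0.0468 + 0.0792)
  = 7.3971 / 0.4532 = 16.322

16.322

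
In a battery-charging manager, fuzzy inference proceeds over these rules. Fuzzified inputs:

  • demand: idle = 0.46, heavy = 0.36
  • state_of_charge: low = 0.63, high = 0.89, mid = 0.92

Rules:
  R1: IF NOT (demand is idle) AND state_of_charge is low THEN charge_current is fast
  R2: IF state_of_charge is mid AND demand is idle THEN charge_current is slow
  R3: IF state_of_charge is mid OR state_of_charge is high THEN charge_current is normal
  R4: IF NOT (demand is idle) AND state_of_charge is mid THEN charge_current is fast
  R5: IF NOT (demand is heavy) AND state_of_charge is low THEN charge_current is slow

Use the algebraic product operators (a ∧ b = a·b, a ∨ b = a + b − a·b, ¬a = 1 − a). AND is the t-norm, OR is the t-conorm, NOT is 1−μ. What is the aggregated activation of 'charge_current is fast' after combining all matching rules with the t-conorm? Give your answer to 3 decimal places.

0.668

R1: ¬idle=1−0.46=0.54, low=0.63; AND[a·b] → w = 0.3402
R2: mid=0.92, idle=0.46; AND[a·b] → w = 0.4232
R3: mid=0.92, high=0.89; OR[a + b − a·b] → w = 0.9912
R4: ¬idle=1−0.46=0.54, mid=0.92; AND[a·b] → w = 0.4968
R5: ¬heavy=1−0.36=0.64, low=0.63; AND[a·b] → w = 0.4032
Rules with consequent 'fast': {R1, R4} → strengths 0.3402, 0.4968
Aggregate via t-conorm [a + b − a·b]: 0.6680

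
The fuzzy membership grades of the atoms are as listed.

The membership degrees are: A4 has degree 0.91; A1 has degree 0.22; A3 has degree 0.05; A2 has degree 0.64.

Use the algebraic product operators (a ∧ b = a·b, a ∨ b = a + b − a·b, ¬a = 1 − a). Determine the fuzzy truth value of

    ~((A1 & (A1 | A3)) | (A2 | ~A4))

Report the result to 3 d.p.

A1 | A3 = a + b − a·b on (0.2200, 0.0500) = 0.2590
A1 & (A1 | A3) = a·b on (0.2200, 0.2590) = 0.0570
~A4 = 1 − 0.9100 = 0.0900
A2 | ~A4 = a + b − a·b on (0.6400, 0.0900) = 0.6724
(A1 & (A1 | A3)) | (A2 | ~A4) = a + b − a·b on (0.0570, 0.6724) = 0.6911
~((A1 & (A1 | A3)) | (A2 | ~A4)) = 1 − 0.6911 = 0.3089

0.309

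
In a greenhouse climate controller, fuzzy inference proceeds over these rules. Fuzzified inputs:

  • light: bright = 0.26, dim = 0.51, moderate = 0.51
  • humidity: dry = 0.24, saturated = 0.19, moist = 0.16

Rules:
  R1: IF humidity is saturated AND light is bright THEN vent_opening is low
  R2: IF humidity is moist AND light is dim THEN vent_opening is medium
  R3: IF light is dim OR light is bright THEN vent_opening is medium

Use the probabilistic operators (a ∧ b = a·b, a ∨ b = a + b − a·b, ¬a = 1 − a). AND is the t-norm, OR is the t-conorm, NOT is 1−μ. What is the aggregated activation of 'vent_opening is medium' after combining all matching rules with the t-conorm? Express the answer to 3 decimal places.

R1: saturated=0.19, bright=0.26; AND[a·b] → w = 0.0494
R2: moist=0.16, dim=0.51; AND[a·b] → w = 0.0816
R3: dim=0.51, bright=0.26; OR[a + b − a·b] → w = 0.6374
Rules with consequent 'medium': {R2, R3} → strengths 0.0816, 0.6374
Aggregate via t-conorm [a + b − a·b]: 0.6670

0.667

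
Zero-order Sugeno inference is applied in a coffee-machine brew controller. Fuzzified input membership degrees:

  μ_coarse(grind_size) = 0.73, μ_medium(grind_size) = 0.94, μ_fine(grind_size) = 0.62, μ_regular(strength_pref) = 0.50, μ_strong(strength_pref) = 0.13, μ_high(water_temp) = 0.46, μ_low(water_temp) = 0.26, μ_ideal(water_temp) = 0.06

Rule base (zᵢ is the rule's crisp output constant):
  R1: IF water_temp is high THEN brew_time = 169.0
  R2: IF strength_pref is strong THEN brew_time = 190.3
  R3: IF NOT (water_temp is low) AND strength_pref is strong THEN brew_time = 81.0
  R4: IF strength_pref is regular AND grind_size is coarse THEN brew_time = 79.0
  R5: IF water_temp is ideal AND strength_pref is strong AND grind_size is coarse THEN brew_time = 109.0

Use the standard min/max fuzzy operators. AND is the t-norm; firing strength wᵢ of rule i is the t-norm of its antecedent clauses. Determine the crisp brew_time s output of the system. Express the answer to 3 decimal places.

R1 (z=169.0): high=0.46 → w = 0.46
R2 (z=190.3): strong=0.13 → w = 0.13
R3 (z=81.0): ¬low=1−0.26=0.74, strong=0.13; AND[min(a, b)] → w = 0.13
R4 (z=79.0): regular=0.50, coarse=0.73; AND[min(a, b)] → w = 0.50
R5 (z=109.0): ideal=0.06, strong=0.13, coarse=0.73; AND[min(a, b)] → w = 0.06
Weighted average = (0.46·169.0 + 0.13·190.3 + 0.13·81.0 + 0.50·79.0 + 0.06·109.0) / (0.46 + 0.13 + 0.13 + 0.50 + 0.06)
  = 159.0490 / 1.2800 = 124.257

124.257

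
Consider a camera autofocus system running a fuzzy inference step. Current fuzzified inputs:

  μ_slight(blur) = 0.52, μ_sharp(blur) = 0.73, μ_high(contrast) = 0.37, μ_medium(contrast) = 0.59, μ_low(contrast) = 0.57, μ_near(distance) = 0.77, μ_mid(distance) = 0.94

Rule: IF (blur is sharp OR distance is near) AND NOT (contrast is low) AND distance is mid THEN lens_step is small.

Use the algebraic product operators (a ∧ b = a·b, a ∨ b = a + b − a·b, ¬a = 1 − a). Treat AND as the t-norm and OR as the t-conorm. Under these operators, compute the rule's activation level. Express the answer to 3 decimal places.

firing strength: (sharp=0.73 OR near=0.77) = 0.9379; AND[a·b] with ¬low=1−0.57=0.43, mid=0.94 → w = 0.3791

0.379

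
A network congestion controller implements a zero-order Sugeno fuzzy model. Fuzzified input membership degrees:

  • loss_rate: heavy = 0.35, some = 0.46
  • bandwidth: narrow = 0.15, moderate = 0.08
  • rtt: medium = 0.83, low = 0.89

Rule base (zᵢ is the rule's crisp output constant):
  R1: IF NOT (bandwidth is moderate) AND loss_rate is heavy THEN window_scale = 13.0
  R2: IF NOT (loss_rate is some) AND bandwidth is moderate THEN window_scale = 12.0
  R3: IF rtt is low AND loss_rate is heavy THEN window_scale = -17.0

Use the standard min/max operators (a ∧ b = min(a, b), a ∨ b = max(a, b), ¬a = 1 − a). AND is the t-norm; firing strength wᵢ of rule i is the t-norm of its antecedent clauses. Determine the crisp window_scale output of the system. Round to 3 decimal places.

-0.564

R1 (z=13.0): ¬moderate=1−0.08=0.92, heavy=0.35; AND[min(a, b)] → w = 0.35
R2 (z=12.0): ¬some=1−0.46=0.54, moderate=0.08; AND[min(a, b)] → w = 0.08
R3 (z=-17.0): low=0.89, heavy=0.35; AND[min(a, b)] → w = 0.35
Weighted average = (0.35·13.0 + 0.08·12.0 + 0.35·-17.0) / (0.35 + 0.08 + 0.35)
  = -0.4400 / 0.7800 = -0.564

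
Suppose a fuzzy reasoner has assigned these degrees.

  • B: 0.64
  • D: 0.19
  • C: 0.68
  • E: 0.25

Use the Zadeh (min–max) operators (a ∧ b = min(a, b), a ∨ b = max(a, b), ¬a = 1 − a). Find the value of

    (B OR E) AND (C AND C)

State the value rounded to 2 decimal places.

B OR E = max(a, b) on (0.64, 0.25) = 0.64
C AND C = min(a, b) on (0.68, 0.68) = 0.68
(B OR E) AND (C AND C) = min(a, b) on (0.64, 0.68) = 0.64

0.64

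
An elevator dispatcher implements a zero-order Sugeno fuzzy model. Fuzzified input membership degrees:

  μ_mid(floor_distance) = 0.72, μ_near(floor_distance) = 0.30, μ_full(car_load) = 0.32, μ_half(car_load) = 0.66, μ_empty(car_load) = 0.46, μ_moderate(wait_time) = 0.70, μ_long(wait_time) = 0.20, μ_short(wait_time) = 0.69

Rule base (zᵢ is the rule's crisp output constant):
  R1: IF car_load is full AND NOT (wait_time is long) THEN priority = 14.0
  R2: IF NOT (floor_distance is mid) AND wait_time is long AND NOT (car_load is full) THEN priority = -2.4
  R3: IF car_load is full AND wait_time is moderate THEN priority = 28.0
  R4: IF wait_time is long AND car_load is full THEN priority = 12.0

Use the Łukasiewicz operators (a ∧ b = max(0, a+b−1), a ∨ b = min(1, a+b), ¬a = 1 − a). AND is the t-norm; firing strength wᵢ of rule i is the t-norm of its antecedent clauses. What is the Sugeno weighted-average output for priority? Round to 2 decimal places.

R1 (z=14.0): full=0.32, ¬long=1−0.20=0.80; AND[max(0, a+b−1)] → w = 0.12
R2 (z=-2.4): ¬mid=1−0.72=0.28, long=0.20, ¬full=1−0.32=0.68; AND[max(0, a+b−1)] → w = 0.00
R3 (z=28.0): full=0.32, moderate=0.70; AND[max(0, a+b−1)] → w = 0.02
R4 (z=12.0): long=0.20, full=0.32; AND[max(0, a+b−1)] → w = 0.00
Weighted average = (0.12·14.0 + 0.00·-2.4 + 0.02·28.0 + 0.00·12.0) / (0.12 + 0.00 + 0.02 + 0.00)
  = 2.2400 / 0.1400 = 16.00

16.00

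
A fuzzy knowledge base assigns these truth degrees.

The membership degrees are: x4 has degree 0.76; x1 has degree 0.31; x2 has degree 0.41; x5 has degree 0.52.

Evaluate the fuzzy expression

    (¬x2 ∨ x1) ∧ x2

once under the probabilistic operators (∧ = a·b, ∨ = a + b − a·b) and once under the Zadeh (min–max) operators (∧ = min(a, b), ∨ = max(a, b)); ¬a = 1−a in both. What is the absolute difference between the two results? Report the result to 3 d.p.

0.116

Under probabilistic:
  ¬x2 = 1 − 0.4100 = 0.5900
  ¬x2 ∨ x1 = a + b − a·b on (0.5900, 0.3100) = 0.7171
  (¬x2 ∨ x1) ∧ x2 = a·b on (0.7171, 0.4100) = 0.2940
  → value = 0.2940
Under Zadeh (min–max):
  ¬x2 = 1 − 0.41 = 0.59
  ¬x2 ∨ x1 = max(a, b) on (0.59, 0.31) = 0.59
  (¬x2 ∨ x1) ∧ x2 = min(a, b) on (0.59, 0.41) = 0.41
  → value = 0.4100
|0.2940 − 0.4100| = 0.116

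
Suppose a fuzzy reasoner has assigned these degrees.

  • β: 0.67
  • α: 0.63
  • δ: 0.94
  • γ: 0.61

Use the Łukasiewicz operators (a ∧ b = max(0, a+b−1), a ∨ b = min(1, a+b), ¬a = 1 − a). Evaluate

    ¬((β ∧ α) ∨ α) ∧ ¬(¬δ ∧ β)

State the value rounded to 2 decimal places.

0.07

β ∧ α = max(0, a+b−1) on (0.67, 0.63) = 0.30
(β ∧ α) ∨ α = min(1, a+b) on (0.30, 0.63) = 0.93
¬((β ∧ α) ∨ α) = 1 − 0.93 = 0.07
¬δ = 1 − 0.94 = 0.06
¬δ ∧ β = max(0, a+b−1) on (0.06, 0.67) = 0.00
¬(¬δ ∧ β) = 1 − 0.00 = 1.00
¬((β ∧ α) ∨ α) ∧ ¬(¬δ ∧ β) = max(0, a+b−1) on (0.07, 1.00) = 0.07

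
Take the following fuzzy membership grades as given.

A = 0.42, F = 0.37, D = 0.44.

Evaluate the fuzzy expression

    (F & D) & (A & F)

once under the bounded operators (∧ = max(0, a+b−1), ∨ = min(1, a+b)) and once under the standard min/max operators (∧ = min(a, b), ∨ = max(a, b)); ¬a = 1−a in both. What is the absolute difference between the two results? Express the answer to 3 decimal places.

0.370

Under bounded:
  F & D = max(0, a+b−1) on (0.37, 0.44) = 0.00
  A & F = max(0, a+b−1) on (0.42, 0.37) = 0.00
  (F & D) & (A & F) = max(0, a+b−1) on (0.00, 0.00) = 0.00
  → value = 0.0000
Under standard min/max:
  F & D = min(a, b) on (0.37, 0.44) = 0.37
  A & F = min(a, b) on (0.42, 0.37) = 0.37
  (F & D) & (A & F) = min(a, b) on (0.37, 0.37) = 0.37
  → value = 0.3700
|0.0000 − 0.3700| = 0.370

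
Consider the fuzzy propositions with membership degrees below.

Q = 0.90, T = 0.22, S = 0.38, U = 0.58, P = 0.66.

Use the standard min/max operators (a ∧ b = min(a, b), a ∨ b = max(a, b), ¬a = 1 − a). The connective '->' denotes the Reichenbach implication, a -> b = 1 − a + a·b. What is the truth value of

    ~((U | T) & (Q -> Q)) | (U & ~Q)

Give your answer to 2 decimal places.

U | T = max(a, b) on (0.58, 0.22) = 0.58
Q -> Q  [Reichenbach: 1 − a + a·b] with a=0.90, b=0.90 → 0.91
(U | T) & (Q -> Q) = min(a, b) on (0.58, 0.91) = 0.58
~((U | T) & (Q -> Q)) = 1 − 0.58 = 0.42
~Q = 1 − 0.90 = 0.10
U & ~Q = min(a, b) on (0.58, 0.10) = 0.10
~((U | T) & (Q -> Q)) | (U & ~Q) = max(a, b) on (0.42, 0.10) = 0.42

0.42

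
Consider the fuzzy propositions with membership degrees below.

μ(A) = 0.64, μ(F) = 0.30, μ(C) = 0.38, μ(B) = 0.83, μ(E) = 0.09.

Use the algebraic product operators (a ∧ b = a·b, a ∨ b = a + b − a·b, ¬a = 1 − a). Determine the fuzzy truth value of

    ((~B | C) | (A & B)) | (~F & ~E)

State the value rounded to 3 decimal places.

0.912

~B = 1 − 0.8300 = 0.1700
~B | C = a + b − a·b on (0.1700, 0.3800) = 0.4854
A & B = a·b on (0.6400, 0.8300) = 0.5312
(~B | C) | (A & B) = a + b − a·b on (0.4854, 0.5312) = 0.7588
~F = 1 − 0.3000 = 0.7000
~E = 1 − 0.0900 = 0.9100
~F & ~E = a·b on (0.7000, 0.9100) = 0.6370
((~B | C) | (A & B)) | (~F & ~E) = a + b − a·b on (0.7588, 0.6370) = 0.9124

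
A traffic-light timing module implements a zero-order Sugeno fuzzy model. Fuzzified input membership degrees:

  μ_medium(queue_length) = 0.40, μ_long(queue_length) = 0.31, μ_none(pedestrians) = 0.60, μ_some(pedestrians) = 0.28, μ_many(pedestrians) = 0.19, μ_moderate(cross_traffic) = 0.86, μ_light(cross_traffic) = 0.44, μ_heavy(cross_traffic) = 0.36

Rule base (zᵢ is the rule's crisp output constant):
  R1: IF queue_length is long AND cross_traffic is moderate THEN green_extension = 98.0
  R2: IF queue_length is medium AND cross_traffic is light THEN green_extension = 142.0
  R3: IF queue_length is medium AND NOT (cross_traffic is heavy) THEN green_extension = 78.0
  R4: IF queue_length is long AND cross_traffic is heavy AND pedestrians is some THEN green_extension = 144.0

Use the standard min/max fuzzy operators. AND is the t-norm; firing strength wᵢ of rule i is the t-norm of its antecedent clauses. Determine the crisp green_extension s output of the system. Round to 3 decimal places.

114.173

R1 (z=98.0): long=0.31, moderate=0.86; AND[min(a, b)] → w = 0.31
R2 (z=142.0): medium=0.40, light=0.44; AND[min(a, b)] → w = 0.40
R3 (z=78.0): medium=0.40, ¬heavy=1−0.36=0.64; AND[min(a, b)] → w = 0.40
R4 (z=144.0): long=0.31, heavy=0.36, some=0.28; AND[min(a, b)] → w = 0.28
Weighted average = (0.31·98.0 + 0.40·142.0 + 0.40·78.0 + 0.28·144.0) / (0.31 + 0.40 + 0.40 + 0.28)
  = 158.7000 / 1.3900 = 114.173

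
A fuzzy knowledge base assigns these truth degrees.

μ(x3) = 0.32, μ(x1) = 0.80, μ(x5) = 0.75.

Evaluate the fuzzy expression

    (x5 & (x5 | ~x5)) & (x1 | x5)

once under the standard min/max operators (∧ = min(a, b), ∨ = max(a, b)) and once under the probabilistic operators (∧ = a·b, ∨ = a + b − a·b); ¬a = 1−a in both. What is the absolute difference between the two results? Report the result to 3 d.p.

0.171

Under standard min/max:
  ~x5 = 1 − 0.75 = 0.25
  x5 | ~x5 = max(a, b) on (0.75, 0.25) = 0.75
  x5 & (x5 | ~x5) = min(a, b) on (0.75, 0.75) = 0.75
  x1 | x5 = max(a, b) on (0.80, 0.75) = 0.80
  (x5 & (x5 | ~x5)) & (x1 | x5) = min(a, b) on (0.75, 0.80) = 0.75
  → value = 0.7500
Under probabilistic:
  ~x5 = 1 − 0.7500 = 0.2500
  x5 | ~x5 = a + b − a·b on (0.7500, 0.2500) = 0.8125
  x5 & (x5 | ~x5) = a·b on (0.7500, 0.8125) = 0.6094
  x1 | x5 = a + b − a·b on (0.8000, 0.7500) = 0.9500
  (x5 & (x5 | ~x5)) & (x1 | x5) = a·b on (0.6094, 0.9500) = 0.5789
  → value = 0.5789
|0.7500 − 0.5789| = 0.171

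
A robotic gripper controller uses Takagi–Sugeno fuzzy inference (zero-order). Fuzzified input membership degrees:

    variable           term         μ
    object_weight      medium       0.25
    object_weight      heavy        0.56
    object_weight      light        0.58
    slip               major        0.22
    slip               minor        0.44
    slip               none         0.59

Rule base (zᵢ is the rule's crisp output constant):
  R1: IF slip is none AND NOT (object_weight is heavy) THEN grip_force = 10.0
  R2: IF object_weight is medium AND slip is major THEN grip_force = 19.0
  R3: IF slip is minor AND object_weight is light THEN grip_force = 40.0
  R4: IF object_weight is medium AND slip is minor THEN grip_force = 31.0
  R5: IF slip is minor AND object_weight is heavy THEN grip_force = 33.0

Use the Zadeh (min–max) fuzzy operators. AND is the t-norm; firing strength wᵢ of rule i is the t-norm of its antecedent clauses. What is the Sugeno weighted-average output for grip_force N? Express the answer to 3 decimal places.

27.067

R1 (z=10.0): none=0.59, ¬heavy=1−0.56=0.44; AND[min(a, b)] → w = 0.44
R2 (z=19.0): medium=0.25, major=0.22; AND[min(a, b)] → w = 0.22
R3 (z=40.0): minor=0.44, light=0.58; AND[min(a, b)] → w = 0.44
R4 (z=31.0): medium=0.25, minor=0.44; AND[min(a, b)] → w = 0.25
R5 (z=33.0): minor=0.44, heavy=0.56; AND[min(a, b)] → w = 0.44
Weighted average = (0.44·10.0 + 0.22·19.0 + 0.44·40.0 + 0.25·31.0 + 0.44·33.0) / (0.44 + 0.22 + 0.44 + 0.25 + 0.44)
  = 48.4500 / 1.7900 = 27.067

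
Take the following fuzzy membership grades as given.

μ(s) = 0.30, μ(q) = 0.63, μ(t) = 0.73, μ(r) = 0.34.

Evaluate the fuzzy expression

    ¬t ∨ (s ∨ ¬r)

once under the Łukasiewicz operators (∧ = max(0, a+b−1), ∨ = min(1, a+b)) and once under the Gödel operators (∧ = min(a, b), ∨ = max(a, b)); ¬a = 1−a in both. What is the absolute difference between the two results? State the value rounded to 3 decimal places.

Under Łukasiewicz:
  ¬t = 1 − 0.73 = 0.27
  ¬r = 1 − 0.34 = 0.66
  s ∨ ¬r = min(1, a+b) on (0.30, 0.66) = 0.96
  ¬t ∨ (s ∨ ¬r) = min(1, a+b) on (0.27, 0.96) = 1.00
  → value = 1.0000
Under Gödel:
  ¬t = 1 − 0.73 = 0.27
  ¬r = 1 − 0.34 = 0.66
  s ∨ ¬r = max(a, b) on (0.30, 0.66) = 0.66
  ¬t ∨ (s ∨ ¬r) = max(a, b) on (0.27, 0.66) = 0.66
  → value = 0.6600
|1.0000 − 0.6600| = 0.340

0.340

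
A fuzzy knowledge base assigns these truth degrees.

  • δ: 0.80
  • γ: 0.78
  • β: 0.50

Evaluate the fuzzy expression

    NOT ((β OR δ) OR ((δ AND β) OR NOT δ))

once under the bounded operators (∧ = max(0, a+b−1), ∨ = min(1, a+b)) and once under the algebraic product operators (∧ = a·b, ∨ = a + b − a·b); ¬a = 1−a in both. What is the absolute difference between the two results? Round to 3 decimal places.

Under bounded:
  β OR δ = min(1, a+b) on (0.50, 0.80) = 1.00
  δ AND β = max(0, a+b−1) on (0.80, 0.50) = 0.30
  NOT δ = 1 − 0.80 = 0.20
  (δ AND β) OR NOT δ = min(1, a+b) on (0.30, 0.20) = 0.50
  (β OR δ) OR ((δ AND β) OR NOT δ) = min(1, a+b) on (1.00, 0.50) = 1.00
  NOT ((β OR δ) OR ((δ AND β) OR NOT δ)) = 1 − 1.00 = 0.00
  → value = 0.0000
Under algebraic product:
  β OR δ = a + b − a·b on (0.5000, 0.8000) = 0.9000
  δ AND β = a·b on (0.8000, 0.5000) = 0.4000
  NOT δ = 1 − 0.8000 = 0.2000
  (δ AND β) OR NOT δ = a + b − a·b on (0.4000, 0.2000) = 0.5200
  (β OR δ) OR ((δ AND β) OR NOT δ) = a + b − a·b on (0.9000, 0.5200) = 0.9520
  NOT ((β OR δ) OR ((δ AND β) OR NOT δ)) = 1 − 0.9520 = 0.0480
  → value = 0.0480
|0.0000 − 0.0480| = 0.048

0.048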